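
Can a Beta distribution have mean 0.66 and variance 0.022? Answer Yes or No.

A Beta with mean μ has variance μ(1−μ)/(α+β+1) < μ(1−μ).
Here μ(1−μ) = 0.66×0.34 = 0.2244, and 0.022 < 0.2244.

Yes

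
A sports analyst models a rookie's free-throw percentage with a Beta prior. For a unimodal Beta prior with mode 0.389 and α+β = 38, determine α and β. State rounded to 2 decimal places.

α = 15.00, β = 23.00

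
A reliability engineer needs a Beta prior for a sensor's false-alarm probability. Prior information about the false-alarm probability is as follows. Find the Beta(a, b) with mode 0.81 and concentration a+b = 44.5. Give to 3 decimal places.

For a,b>1 the mode is (a−1)/(a+b−2), so a = mode·(κ−2)+1 = 0.81×42.5+1 = 35.425.
And b = (1−mode)·(κ−2)+1 = 0.19×42.5+1 = 9.075.

a = 35.425, b = 9.075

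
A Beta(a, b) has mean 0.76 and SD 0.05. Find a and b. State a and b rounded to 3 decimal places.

a = 54.690, b = 17.270

First σ² = 0.0025. Setting a = μn, b = (1−μ)n with n = a+b,
μ(1−μ)/(n+1) = 0.0025 ⇒ n+1 = 0.1824/0.0025 = 72.9600 ⇒ n = 71.9600.
Hence a = 0.76×71.9600 = 54.690, b = 0.24×71.9600 = 17.270.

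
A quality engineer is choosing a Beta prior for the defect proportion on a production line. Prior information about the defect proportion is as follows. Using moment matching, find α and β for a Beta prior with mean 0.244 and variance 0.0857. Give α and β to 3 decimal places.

By moment matching, α+β = μ(1−μ)/σ² − 1 = (0.244·0.756)/0.0857 − 1 = 2.1524 − 1 = 1.1524.
Since α/(α+β) = μ, α = 0.244·1.1524 = 0.281 and β = 0.756·1.1524 = 0.871.

α = 0.281, β = 0.871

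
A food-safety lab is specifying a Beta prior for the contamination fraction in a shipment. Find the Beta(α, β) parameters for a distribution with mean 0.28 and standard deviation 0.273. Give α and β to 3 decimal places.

α = 0.477, β = 1.228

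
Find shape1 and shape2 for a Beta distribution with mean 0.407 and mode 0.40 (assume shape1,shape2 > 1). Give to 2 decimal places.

shape1 = 11.63, shape2 = 16.94

With s = shape1+shape2: μ = shape1/s and mode = (shape1−1)/(s−2). Eliminating shape1 = μs,
μs − 1 = m(s−2) ⇒ s(μ−m) = 1−2m ⇒ s = 0.20/0.007 = 28.5714.
So shape1 = μs = 11.63, shape2 = (1−μ)s = 16.94.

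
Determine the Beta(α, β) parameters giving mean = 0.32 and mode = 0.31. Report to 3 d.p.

Let s = α+β. Mean gives α = μs = 0.32s; mode gives (α−1)/(s−2) = 0.31.
Substituting: 0.32s − 1 = 0.31(s−2) = 0.31s − 0.62, so 0.01s = 0.38 and s = 38.0000.
Then α = 0.32×38.0000 = 12.160 and β = s−α = 25.840.

α = 12.160, β = 25.840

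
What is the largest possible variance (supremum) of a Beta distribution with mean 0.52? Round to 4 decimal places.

Var = μ(1−μ)/(α+β+1), which approaches μ(1−μ) as α+β → 0.
So the supremum is μ(1−μ) = 0.52×0.48 = 0.2496.

0.2496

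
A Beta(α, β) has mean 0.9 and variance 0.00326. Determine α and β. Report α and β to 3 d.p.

α = 23.947, β = 2.661

By moment matching, α+β = μ(1−μ)/σ² − 1 = (0.9·0.1)/0.00326 − 1 = 27.6074 − 1 = 26.6074.
Since α/(α+β) = μ, α = 0.9·26.6074 = 23.947 and β = 0.1·26.6074 = 2.661.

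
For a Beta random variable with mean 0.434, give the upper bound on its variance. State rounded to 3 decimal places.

Var = μ(1−μ)/(α+β+1), which approaches μ(1−μ) as α+β → 0.
So the supremum is μ(1−μ) = 0.434×0.566 = 0.246.

0.246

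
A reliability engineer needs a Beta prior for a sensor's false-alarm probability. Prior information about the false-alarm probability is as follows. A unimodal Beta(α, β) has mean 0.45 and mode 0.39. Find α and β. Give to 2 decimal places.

Let s = α+β. Mean gives α = μs = 0.45s; mode gives (α−1)/(s−2) = 0.39.
Substituting: 0.45s − 1 = 0.39(s−2) = 0.39s − 0.78, so 0.06s = 0.22 and s = 3.6667.
Then α = 0.45×3.6667 = 1.65 and β = s−α = 2.02.

α = 1.65, β = 2.02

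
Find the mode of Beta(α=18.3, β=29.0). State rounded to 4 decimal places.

0.3819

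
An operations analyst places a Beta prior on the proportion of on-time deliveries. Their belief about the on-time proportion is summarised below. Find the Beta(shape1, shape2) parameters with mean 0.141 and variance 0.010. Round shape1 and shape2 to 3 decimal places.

shape1 = 1.567, shape2 = 9.545

By moment matching, shape1+shape2 = μ(1−μ)/σ² − 1 = (0.141·0.859)/0.010 − 1 = 12.1119 − 1 = 11.1119.
Since shape1/(shape1+shape2) = μ, shape1 = 0.141·11.1119 = 1.567 and shape2 = 0.859·11.1119 = 9.545.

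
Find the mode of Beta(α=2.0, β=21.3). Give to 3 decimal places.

0.047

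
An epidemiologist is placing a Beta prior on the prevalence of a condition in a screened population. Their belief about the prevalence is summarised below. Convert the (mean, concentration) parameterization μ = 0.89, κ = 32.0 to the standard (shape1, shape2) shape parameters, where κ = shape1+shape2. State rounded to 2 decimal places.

shape1 = 28.48, shape2 = 3.52

shape1 = μκ = 0.89×32.0 = 28.48 and shape2 = (1−μ)κ = 0.11×32.0 = 3.52.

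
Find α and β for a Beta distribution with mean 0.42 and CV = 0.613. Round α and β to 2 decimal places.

Var = (CV·μ)² = (0.613×0.42)² = 0.066286.
α+β = μ(1−μ)/Var − 1 = 0.2436/0.066286 − 1 = 2.6750.
Thus α = 0.42·2.6750 = 1.12 and β = 0.58·2.6750 = 1.55.

α = 1.12, β = 1.55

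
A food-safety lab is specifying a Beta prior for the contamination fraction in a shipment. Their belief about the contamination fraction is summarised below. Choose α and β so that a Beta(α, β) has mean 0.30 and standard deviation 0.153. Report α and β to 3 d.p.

α = 2.391, β = 5.580

First σ² = 0.023409. Setting α = μn, β = (1−μ)n with n = α+β,
μ(1−μ)/(n+1) = 0.023409 ⇒ n+1 = 0.2100/0.023409 = 8.9709 ⇒ n = 7.9709.
Hence α = 0.30×7.9709 = 2.391, β = 0.70×7.9709 = 5.580.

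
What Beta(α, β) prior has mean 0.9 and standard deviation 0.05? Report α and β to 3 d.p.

α = 31.500, β = 3.500

First σ² = 0.0025. Setting α = μn, β = (1−μ)n with n = α+β,
μ(1−μ)/(n+1) = 0.0025 ⇒ n+1 = 0.09/0.0025 = 36.0000 ⇒ n = 35.0000.
Hence α = 0.9×35.0000 = 31.500, β = 0.1×35.0000 = 3.500.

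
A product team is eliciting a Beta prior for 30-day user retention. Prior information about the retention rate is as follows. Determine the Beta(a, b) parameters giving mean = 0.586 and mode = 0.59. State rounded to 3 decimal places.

Let s = a+b. Mean gives a = μs = 0.586s; mode gives (a−1)/(s−2) = 0.59.
Substituting: 0.586s − 1 = 0.59(s−2) = 0.59s − 1.18, so -0.004s = -0.18 and s = 45.0000.
Then a = 0.586×45.0000 = 26.370 and b = s−a = 18.630.

a = 26.370, b = 18.630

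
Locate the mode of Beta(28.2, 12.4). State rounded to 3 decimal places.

With α,β > 1, mode = (α−1)/(α+β−2) = 27.2/38.6 = 0.705.

0.705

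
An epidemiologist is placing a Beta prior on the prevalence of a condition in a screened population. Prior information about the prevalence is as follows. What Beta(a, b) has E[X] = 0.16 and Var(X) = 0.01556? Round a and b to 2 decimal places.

a = 1.22, b = 6.42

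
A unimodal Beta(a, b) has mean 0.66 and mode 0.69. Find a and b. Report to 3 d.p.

With s = a+b: μ = a/s and mode = (a−1)/(s−2). Eliminating a = μs,
μs − 1 = m(s−2) ⇒ s(μ−m) = 1−2m ⇒ s = -0.38/-0.03 = 12.6667.
So a = μs = 8.360, b = (1−μ)s = 4.307.

a = 8.360, b = 4.307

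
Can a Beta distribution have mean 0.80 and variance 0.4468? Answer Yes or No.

No

The Beta variance bound is σ² < μ(1−μ).
Here μ(1−μ) = 0.80×0.20 = 0.1600, and 0.4468 ≥ 0.1600.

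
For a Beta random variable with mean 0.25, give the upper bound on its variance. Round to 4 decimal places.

0.1875

Var = μ(1−μ)/(α+β+1), which approaches μ(1−μ) as α+β → 0.
So the supremum is μ(1−μ) = 0.25×0.75 = 0.1875.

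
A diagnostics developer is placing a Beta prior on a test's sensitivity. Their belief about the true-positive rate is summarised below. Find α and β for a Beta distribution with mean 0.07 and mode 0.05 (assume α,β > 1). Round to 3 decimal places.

α = 3.150, β = 41.850

With s = α+β: μ = α/s and mode = (α−1)/(s−2). Eliminating α = μs,
μs − 1 = m(s−2) ⇒ s(μ−m) = 1−2m ⇒ s = 0.90/0.02 = 45.0000.
So α = μs = 3.150, β = (1−μ)s = 41.850.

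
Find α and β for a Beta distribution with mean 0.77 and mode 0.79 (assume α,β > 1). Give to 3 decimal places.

α = 22.330, β = 6.670

Let s = α+β. Mean gives α = μs = 0.77s; mode gives (α−1)/(s−2) = 0.79.
Substituting: 0.77s − 1 = 0.79(s−2) = 0.79s − 1.58, so -0.02s = -0.58 and s = 29.0000.
Then α = 0.77×29.0000 = 22.330 and β = s−α = 6.670.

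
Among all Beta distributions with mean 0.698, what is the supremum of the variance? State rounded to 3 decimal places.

Var = μ(1−μ)/(α+β+1), which approaches μ(1−μ) as α+β → 0.
So the supremum is μ(1−μ) = 0.698×0.302 = 0.211.

0.211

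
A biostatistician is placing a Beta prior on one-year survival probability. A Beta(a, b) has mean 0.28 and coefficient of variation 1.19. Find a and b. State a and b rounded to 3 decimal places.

a = 0.228, b = 0.587

σ = CV·μ = 1.19×0.28 = 0.33320, so σ² = 0.111022.
s+1 = μ(1−μ)/σ² = 0.2016/0.111022 = 1.8159, so s = a+b = 0.8159.
a = μs = 0.228, b = (1−μ)s = 0.587.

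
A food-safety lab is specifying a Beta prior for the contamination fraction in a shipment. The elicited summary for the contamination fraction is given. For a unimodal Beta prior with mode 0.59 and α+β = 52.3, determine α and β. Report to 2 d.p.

Mode = (α−1)/(κ−2) with κ = α+β, so α−1 = 0.59·50.3 = 29.68.
α = 30.68; β = κ − α = 21.62.

α = 30.68, β = 21.62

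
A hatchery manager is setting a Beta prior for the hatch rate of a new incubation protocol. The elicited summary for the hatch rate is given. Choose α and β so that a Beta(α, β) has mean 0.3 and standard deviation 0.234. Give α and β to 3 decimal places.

α = 0.851, β = 1.985

Variance = 0.234² = 0.054756. The moment-matching identity α+β = μ(1−μ)/Var − 1 gives
α+β = 0.21/0.054756 − 1 = 2.8352, so α = μ·2.8352 = 0.851 and β = (1−μ)·2.8352 = 1.985.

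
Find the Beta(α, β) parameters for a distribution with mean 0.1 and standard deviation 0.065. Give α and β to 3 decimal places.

α = 2.030, β = 18.272

First σ² = 0.004225. Setting α = μn, β = (1−μ)n with n = α+β,
μ(1−μ)/(n+1) = 0.004225 ⇒ n+1 = 0.09/0.004225 = 21.3018 ⇒ n = 20.3018.
Hence α = 0.1×20.3018 = 2.030, β = 0.9×20.3018 = 18.272.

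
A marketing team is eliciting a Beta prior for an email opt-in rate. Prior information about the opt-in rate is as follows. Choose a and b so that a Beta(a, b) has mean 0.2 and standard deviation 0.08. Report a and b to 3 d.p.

First σ² = 0.0064. Setting a = μn, b = (1−μ)n with n = a+b,
μ(1−μ)/(n+1) = 0.0064 ⇒ n+1 = 0.16/0.0064 = 25.0000 ⇒ n = 24.0000.
Hence a = 0.2×24.0000 = 4.800, b = 0.8×24.0000 = 19.200.

a = 4.800, b = 19.200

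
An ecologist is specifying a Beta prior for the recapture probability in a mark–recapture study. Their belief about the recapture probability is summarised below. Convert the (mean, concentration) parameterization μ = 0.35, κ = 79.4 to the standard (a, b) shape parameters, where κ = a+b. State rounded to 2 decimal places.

a = 27.79, b = 51.61

Split κ in proportion μ : (1−μ): a = 0.35·79.4 = 27.79, b = 79.4 − 27.79 = 51.61.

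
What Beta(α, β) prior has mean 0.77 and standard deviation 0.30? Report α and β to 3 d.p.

α = 0.745, β = 0.223

σ² = 0.30² = 0.0900.
With s = α+β, Var = μ(1−μ)/(s+1), so s+1 = (0.77×0.23)/0.0900 = 1.9678 and s = 0.9678.
α = μs = 0.745, β = (1−μ)s = 0.223.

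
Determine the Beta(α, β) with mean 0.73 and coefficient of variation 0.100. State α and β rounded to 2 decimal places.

Var = (CV·μ)² = (0.100×0.73)² = 0.005329.
α+β = μ(1−μ)/Var − 1 = 0.1971/0.005329 − 1 = 35.9863.
Thus α = 0.73·35.9863 = 26.27 and β = 0.27·35.9863 = 9.72.

α = 26.27, β = 9.72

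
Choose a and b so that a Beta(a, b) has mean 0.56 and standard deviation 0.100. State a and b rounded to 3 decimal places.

σ² = 0.100² = 0.010000.
With s = a+b, Var = μ(1−μ)/(s+1), so s+1 = (0.56×0.44)/0.010000 = 24.6400 and s = 23.6400.
a = μs = 13.238, b = (1−μ)s = 10.402.

a = 13.238, b = 10.402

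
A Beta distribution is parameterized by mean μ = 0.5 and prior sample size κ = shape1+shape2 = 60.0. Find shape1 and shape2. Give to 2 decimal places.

shape1 = 30.00, shape2 = 30.00

Split κ in proportion μ : (1−μ): shape1 = 0.5·60.0 = 30.00, shape2 = 60.0 − 30.00 = 30.00.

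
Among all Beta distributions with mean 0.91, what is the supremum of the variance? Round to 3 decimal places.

Var = μ(1−μ)/(α+β+1), which approaches μ(1−μ) as α+β → 0.
So the supremum is μ(1−μ) = 0.91×0.09 = 0.082.

0.082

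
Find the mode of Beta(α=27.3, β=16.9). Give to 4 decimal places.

With α,β > 1, mode = (α−1)/(α+β−2) = 26.3/42.2 = 0.6232.

0.6232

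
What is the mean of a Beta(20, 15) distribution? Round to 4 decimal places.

0.5714

The Beta mean is α/(α+β) = 20/(20+15) = 0.5714.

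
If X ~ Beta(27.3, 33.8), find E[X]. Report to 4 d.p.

E[X] = α/(α+β) = 27.3/61.1 = 0.4468.

0.4468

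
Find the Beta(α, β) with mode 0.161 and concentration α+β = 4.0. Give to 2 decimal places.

α = 1.32, β = 2.68

For α,β>1 the mode is (α−1)/(α+β−2), so α = mode·(κ−2)+1 = 0.161×2.0+1 = 1.32.
And β = (1−mode)·(κ−2)+1 = 0.839×2.0+1 = 2.68.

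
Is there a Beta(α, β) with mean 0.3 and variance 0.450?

For any Beta, Var(X) < E[X]·(1−E[X]).
Here μ(1−μ) = 0.3×0.7 = 0.21, and 0.450 ≥ 0.21.

No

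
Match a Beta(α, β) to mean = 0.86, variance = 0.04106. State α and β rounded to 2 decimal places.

α = 1.66, β = 0.27

Write ν = α+β; then α = μν and Var = μ(1−μ)/(ν+1).
ν = μ(1−μ)/Var − 1 = 0.1204/0.04106 − 1 = 1.9323.
α = 0.86·1.9323 = 1.66, β = 0.14·1.9323 = 0.27.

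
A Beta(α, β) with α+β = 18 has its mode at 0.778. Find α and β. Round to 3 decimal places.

α = 13.448, β = 4.552

For α,β>1 the mode is (α−1)/(α+β−2), so α = mode·(κ−2)+1 = 0.778×16+1 = 13.448.
And β = (1−mode)·(κ−2)+1 = 0.222×16+1 = 4.552.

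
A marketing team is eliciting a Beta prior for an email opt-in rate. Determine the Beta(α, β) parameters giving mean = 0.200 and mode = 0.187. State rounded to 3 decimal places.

α = 9.631, β = 38.523

Let s = α+β. Mean gives α = μs = 0.200s; mode gives (α−1)/(s−2) = 0.187.
Substituting: 0.200s − 1 = 0.187(s−2) = 0.187s − 0.374, so 0.013s = 0.626 and s = 48.1538.
Then α = 0.200×48.1538 = 9.631 and β = s−α = 38.523.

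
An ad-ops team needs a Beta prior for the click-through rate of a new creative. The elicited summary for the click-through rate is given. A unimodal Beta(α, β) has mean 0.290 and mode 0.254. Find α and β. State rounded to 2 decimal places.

α = 3.96, β = 9.70

With s = α+β: μ = α/s and mode = (α−1)/(s−2). Eliminating α = μs,
μs − 1 = m(s−2) ⇒ s(μ−m) = 1−2m ⇒ s = 0.492/0.036 = 13.6667.
So α = μs = 3.96, β = (1−μ)s = 9.70.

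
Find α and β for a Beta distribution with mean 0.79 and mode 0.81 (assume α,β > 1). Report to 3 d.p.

α = 24.490, β = 6.510

With s = α+β: μ = α/s and mode = (α−1)/(s−2). Eliminating α = μs,
μs − 1 = m(s−2) ⇒ s(μ−m) = 1−2m ⇒ s = -0.62/-0.02 = 31.0000.
So α = μs = 24.490, β = (1−μ)s = 6.510.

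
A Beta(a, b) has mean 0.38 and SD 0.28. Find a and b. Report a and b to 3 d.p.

a = 0.762, b = 1.243

Variance = 0.28² = 0.0784. The moment-matching identity a+b = μ(1−μ)/Var − 1 gives
a+b = 0.2356/0.0784 − 1 = 2.0051, so a = μ·2.0051 = 0.762 and b = (1−μ)·2.0051 = 1.243.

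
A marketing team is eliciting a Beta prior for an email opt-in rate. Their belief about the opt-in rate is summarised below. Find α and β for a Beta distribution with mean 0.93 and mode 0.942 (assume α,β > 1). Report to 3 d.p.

Let s = α+β. Mean gives α = μs = 0.93s; mode gives (α−1)/(s−2) = 0.942.
Substituting: 0.93s − 1 = 0.942(s−2) = 0.942s − 1.884, so -0.012s = -0.884 and s = 73.6667.
Then α = 0.93×73.6667 = 68.510 and β = s−α = 5.157.

α = 68.510, β = 5.157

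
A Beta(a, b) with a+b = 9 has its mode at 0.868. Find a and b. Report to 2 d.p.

a = 7.08, b = 1.92

Since the density peak of Beta(a,b) is at (a−1)/(a+b−2),
a = 1 + 0.868(9−2) = 7.08 and b = 9 − 7.08 = 1.92.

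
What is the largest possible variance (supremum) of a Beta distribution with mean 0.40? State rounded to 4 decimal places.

Var = μ(1−μ)/(α+β+1), which approaches μ(1−μ) as α+β → 0.
So the supremum is μ(1−μ) = 0.40×0.60 = 0.2400.

0.2400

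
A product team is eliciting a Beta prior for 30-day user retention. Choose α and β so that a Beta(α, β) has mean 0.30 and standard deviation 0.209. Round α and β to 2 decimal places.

First σ² = 0.043681. Setting α = μn, β = (1−μ)n with n = α+β,
μ(1−μ)/(n+1) = 0.043681 ⇒ n+1 = 0.2100/0.043681 = 4.8076 ⇒ n = 3.8076.
Hence α = 0.30×3.8076 = 1.14, β = 0.70×3.8076 = 2.67.

α = 1.14, β = 2.67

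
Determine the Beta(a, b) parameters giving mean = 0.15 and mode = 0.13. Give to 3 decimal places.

With s = a+b: μ = a/s and mode = (a−1)/(s−2). Eliminating a = μs,
μs − 1 = m(s−2) ⇒ s(μ−m) = 1−2m ⇒ s = 0.74/0.02 = 37.0000.
So a = μs = 5.550, b = (1−μ)s = 31.450.

a = 5.550, b = 31.450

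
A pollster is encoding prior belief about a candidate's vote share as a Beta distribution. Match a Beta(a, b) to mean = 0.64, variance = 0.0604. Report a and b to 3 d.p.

Let s = a+b. The Beta variance is μ(1−μ)/(s+1).
So s+1 = μ(1−μ)/σ² = (0.64×0.36)/0.0604 = 0.2304/0.0604 = 3.8146, giving s = 2.8146.
Then a = μs = 0.64×2.8146 = 1.801 and b = (1−μ)s = 0.36×2.8146 = 1.013.

a = 1.801, b = 1.013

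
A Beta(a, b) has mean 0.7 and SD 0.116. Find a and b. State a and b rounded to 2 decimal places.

a = 10.22, b = 4.38

First σ² = 0.013456. Setting a = μn, b = (1−μ)n with n = a+b,
μ(1−μ)/(n+1) = 0.013456 ⇒ n+1 = 0.21/0.013456 = 15.6064 ⇒ n = 14.6064.
Hence a = 0.7×14.6064 = 10.22, b = 0.3×14.6064 = 4.38.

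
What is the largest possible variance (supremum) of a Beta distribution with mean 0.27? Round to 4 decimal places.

0.1971

Var = μ(1−μ)/(α+β+1), which approaches μ(1−μ) as α+β → 0.
So the supremum is μ(1−μ) = 0.27×0.73 = 0.1971.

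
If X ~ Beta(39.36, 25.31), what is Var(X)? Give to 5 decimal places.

α+β = 64.67 and αβ = 996.2016, so Var = αβ/[(α+β)²(α+β+1)] = 996.2016/274645.658463 = 0.00363.

0.00363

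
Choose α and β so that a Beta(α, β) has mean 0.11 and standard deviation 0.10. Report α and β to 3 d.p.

First σ² = 0.0100. Setting α = μn, β = (1−μ)n with n = α+β,
μ(1−μ)/(n+1) = 0.0100 ⇒ n+1 = 0.0979/0.0100 = 9.7900 ⇒ n = 8.7900.
Hence α = 0.11×8.7900 = 0.967, β = 0.89×8.7900 = 7.823.

α = 0.967, β = 7.823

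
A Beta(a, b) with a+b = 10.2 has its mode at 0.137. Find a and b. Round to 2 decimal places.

a = 2.12, b = 8.08

Mode = (a−1)/(κ−2) with κ = a+b, so a−1 = 0.137·8.2 = 1.12.
a = 2.12; b = κ − a = 8.08.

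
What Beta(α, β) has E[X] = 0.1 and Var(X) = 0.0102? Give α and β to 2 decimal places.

α = 0.78, β = 7.04

Write ν = α+β; then α = μν and Var = μ(1−μ)/(ν+1).
ν = μ(1−μ)/Var − 1 = 0.09/0.0102 − 1 = 7.8235.
α = 0.1·7.8235 = 0.78, β = 0.9·7.8235 = 7.04.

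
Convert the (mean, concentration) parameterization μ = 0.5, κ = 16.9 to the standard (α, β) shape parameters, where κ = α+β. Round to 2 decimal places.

α = 8.45, β = 8.45

Split κ in proportion μ : (1−μ): α = 0.5·16.9 = 8.45, β = 16.9 − 8.45 = 8.45.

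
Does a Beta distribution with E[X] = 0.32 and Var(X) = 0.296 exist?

No

A Beta with mean μ has variance μ(1−μ)/(α+β+1) < μ(1−μ).
Here μ(1−μ) = 0.32×0.68 = 0.2176, and 0.296 ≥ 0.2176.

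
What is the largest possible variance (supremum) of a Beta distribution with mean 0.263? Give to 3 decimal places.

For fixed mean μ the Beta variance is μ(1−μ)/(α+β+1), increasing as α+β decreases.
Its least upper bound (not attained) is μ(1−μ) = 0.263·0.737 = 0.194.

0.194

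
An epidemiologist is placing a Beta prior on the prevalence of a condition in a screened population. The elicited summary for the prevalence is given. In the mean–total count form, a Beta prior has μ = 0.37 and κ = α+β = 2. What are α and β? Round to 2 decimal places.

α = 0.74, β = 1.26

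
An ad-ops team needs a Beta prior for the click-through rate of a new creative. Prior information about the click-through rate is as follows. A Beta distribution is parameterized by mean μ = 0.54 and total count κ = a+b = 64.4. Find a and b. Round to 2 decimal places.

Split κ in proportion μ : (1−μ): a = 0.54·64.4 = 34.78, b = 64.4 − 34.78 = 29.62.

a = 34.78, b = 29.62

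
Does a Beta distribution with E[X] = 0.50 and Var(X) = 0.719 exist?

For any Beta, Var(X) < E[X]·(1−E[X]).
Here μ(1−μ) = 0.50×0.50 = 0.2500, and 0.719 ≥ 0.2500.

No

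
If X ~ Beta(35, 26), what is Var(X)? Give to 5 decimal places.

α+β = 61 and αβ = 910, so Var = αβ/[(α+β)²(α+β+1)] = 910/230702 = 0.00394.

0.00394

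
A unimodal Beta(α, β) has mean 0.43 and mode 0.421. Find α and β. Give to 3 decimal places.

With s = α+β: μ = α/s and mode = (α−1)/(s−2). Eliminating α = μs,
μs − 1 = m(s−2) ⇒ s(μ−m) = 1−2m ⇒ s = 0.158/0.009 = 17.5556.
So α = μs = 7.549, β = (1−μ)s = 10.007.

α = 7.549, β = 10.007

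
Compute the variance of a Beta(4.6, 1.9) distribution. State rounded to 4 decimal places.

Var = αβ/[(α+β)²(α+β+1)] = (4.6×1.9)/(6.5²×7.5) = 8.74/316.875 = 0.0276.

0.0276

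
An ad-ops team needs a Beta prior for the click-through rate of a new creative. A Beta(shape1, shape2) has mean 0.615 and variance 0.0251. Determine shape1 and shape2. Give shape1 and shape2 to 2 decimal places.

shape1 = 5.19, shape2 = 3.25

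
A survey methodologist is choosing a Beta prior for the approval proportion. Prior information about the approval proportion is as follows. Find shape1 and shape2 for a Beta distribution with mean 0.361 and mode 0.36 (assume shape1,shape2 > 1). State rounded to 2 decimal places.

Let s = shape1+shape2. Mean gives shape1 = μs = 0.361s; mode gives (shape1−1)/(s−2) = 0.36.
Substituting: 0.361s − 1 = 0.36(s−2) = 0.36s − 0.72, so 0.001s = 0.28 and s = 280.0000.
Then shape1 = 0.361×280.0000 = 101.08 and shape2 = s−shape1 = 178.92.

shape1 = 101.08, shape2 = 178.92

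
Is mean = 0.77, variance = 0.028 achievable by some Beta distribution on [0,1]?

Yes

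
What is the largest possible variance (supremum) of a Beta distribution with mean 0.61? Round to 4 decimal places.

For fixed mean μ the Beta variance is μ(1−μ)/(α+β+1), increasing as α+β decreases.
Its least upper bound (not attained) is μ(1−μ) = 0.61·0.39 = 0.2379.

0.2379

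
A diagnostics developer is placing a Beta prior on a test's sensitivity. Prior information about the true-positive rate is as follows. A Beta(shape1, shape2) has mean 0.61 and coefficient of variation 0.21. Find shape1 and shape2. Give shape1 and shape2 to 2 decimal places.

Var = (CV·μ)² = (0.21×0.61)² = 0.016410.
shape1+shape2 = μ(1−μ)/Var − 1 = 0.2379/0.016410 − 1 = 13.4976.
Thus shape1 = 0.61·13.4976 = 8.23 and shape2 = 0.39·13.4976 = 5.26.

shape1 = 8.23, shape2 = 5.26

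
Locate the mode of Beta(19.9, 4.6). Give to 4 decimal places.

0.8400

The density x^(α−1)(1−x)^(β−1) is maximised at (α−1)/(α+β−2) = 18.9/22.5 = 0.8400.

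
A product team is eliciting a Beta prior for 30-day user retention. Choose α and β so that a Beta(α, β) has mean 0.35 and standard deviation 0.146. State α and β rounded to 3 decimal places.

α = 3.385, β = 6.287

Variance = 0.146² = 0.021316. The moment-matching identity α+β = μ(1−μ)/Var − 1 gives
α+β = 0.2275/0.021316 − 1 = 9.6727, so α = μ·9.6727 = 3.385 and β = (1−μ)·9.6727 = 6.287.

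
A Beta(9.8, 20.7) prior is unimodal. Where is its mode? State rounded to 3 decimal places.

The density x^(α−1)(1−x)^(β−1) is maximised at (α−1)/(α+β−2) = 8.8/28.5 = 0.309.

0.309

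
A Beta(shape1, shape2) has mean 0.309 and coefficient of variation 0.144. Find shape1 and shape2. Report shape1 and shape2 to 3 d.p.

shape1 = 33.015, shape2 = 73.829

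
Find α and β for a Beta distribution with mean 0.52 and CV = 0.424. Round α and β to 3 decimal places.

α = 2.150, β = 1.985

σ = CV·μ = 0.424×0.52 = 0.22048, so σ² = 0.048611.
s+1 = μ(1−μ)/σ² = 0.2496/0.048611 = 5.1346, so s = α+β = 4.1346.
α = μs = 2.150, β = (1−μ)s = 1.985.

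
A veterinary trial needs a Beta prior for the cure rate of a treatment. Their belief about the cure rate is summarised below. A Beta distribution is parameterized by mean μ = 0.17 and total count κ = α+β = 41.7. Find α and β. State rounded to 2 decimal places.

α = 7.09, β = 34.61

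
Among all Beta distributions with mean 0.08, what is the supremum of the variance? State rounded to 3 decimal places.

Var = μ(1−μ)/(α+β+1), which approaches μ(1−μ) as α+β → 0.
So the supremum is μ(1−μ) = 0.08×0.92 = 0.074.

0.074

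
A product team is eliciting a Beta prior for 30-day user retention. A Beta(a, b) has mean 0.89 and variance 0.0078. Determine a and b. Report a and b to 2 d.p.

a = 10.28, b = 1.27

Write ν = a+b; then a = μν and Var = μ(1−μ)/(ν+1).
ν = μ(1−μ)/Var − 1 = 0.0979/0.0078 − 1 = 11.5513.
a = 0.89·11.5513 = 10.28, b = 0.11·11.5513 = 1.27.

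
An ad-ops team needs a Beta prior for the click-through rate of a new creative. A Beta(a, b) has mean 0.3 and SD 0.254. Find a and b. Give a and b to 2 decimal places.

a = 0.68, b = 1.58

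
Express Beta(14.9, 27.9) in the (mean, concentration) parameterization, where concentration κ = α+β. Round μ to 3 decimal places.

μ = 0.348, κ = 42.8

κ = α+β = 14.9+27.9 = 42.8; μ = α/κ = 14.9/42.8 = 0.348.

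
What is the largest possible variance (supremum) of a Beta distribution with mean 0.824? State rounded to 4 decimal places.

0.1450

For fixed mean μ the Beta variance is μ(1−μ)/(α+β+1), increasing as α+β decreases.
Its least upper bound (not attained) is μ(1−μ) = 0.824·0.176 = 0.1450.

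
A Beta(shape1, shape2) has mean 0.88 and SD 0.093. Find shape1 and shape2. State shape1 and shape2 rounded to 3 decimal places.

σ² = 0.093² = 0.008649.
With s = shape1+shape2, Var = μ(1−μ)/(s+1), so s+1 = (0.88×0.12)/0.008649 = 12.2095 and s = 11.2095.
shape1 = μs = 9.864, shape2 = (1−μ)s = 1.345.

shape1 = 9.864, shape2 = 1.345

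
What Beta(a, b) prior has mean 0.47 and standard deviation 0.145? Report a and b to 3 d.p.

Variance = 0.145² = 0.021025. The moment-matching identity a+b = μ(1−μ)/Var − 1 gives
a+b = 0.2491/0.021025 − 1 = 10.8478, so a = μ·10.8478 = 5.098 and b = (1−μ)·10.8478 = 5.749.

a = 5.098, b = 5.749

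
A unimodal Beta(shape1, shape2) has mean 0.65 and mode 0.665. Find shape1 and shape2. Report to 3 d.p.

shape1 = 14.300, shape2 = 7.700

With s = shape1+shape2: μ = shape1/s and mode = (shape1−1)/(s−2). Eliminating shape1 = μs,
μs − 1 = m(s−2) ⇒ s(μ−m) = 1−2m ⇒ s = -0.330/-0.015 = 22.0000.
So shape1 = μs = 14.300, shape2 = (1−μ)s = 7.700.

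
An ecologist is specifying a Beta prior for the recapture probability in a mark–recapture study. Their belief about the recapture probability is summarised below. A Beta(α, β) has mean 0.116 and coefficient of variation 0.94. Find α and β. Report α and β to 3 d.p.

Var = (CV·μ)² = (0.94×0.116)² = 0.011890.
α+β = μ(1−μ)/Var − 1 = 0.102544/0.011890 − 1 = 7.6246.
Thus α = 0.116·7.6246 = 0.884 and β = 0.884·7.6246 = 6.740.

α = 0.884, β = 6.740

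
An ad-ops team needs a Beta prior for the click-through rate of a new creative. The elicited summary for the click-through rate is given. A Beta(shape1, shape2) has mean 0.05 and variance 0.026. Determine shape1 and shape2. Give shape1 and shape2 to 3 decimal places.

shape1 = 0.041, shape2 = 0.786

By moment matching, shape1+shape2 = μ(1−μ)/σ² − 1 = (0.05·0.95)/0.026 − 1 = 1.8269 − 1 = 0.8269.
Since shape1/(shape1+shape2) = μ, shape1 = 0.05·0.8269 = 0.041 and shape2 = 0.95·0.8269 = 0.786.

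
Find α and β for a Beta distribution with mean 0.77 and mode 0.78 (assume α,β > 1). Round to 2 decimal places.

α = 43.12, β = 12.88

With s = α+β: μ = α/s and mode = (α−1)/(s−2). Eliminating α = μs,
μs − 1 = m(s−2) ⇒ s(μ−m) = 1−2m ⇒ s = -0.56/-0.01 = 56.0000.
So α = μs = 43.12, β = (1−μ)s = 12.88.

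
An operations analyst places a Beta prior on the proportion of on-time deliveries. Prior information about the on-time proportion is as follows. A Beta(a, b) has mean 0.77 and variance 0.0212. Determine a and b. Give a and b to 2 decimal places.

By moment matching, a+b = μ(1−μ)/σ² − 1 = (0.77·0.23)/0.0212 − 1 = 8.3538 − 1 = 7.3538.
Since a/(a+b) = μ, a = 0.77·7.3538 = 5.66 and b = 0.23·7.3538 = 1.69.

a = 5.66, b = 1.69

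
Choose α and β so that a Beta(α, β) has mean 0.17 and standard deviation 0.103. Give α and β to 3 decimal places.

σ² = 0.103² = 0.010609.
With s = α+β, Var = μ(1−μ)/(s+1), so s+1 = (0.17×0.83)/0.010609 = 13.3000 and s = 12.3000.
α = μs = 2.091, β = (1−μ)s = 10.209.

α = 2.091, β = 10.209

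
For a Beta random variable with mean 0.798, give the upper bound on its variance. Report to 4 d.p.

0.1612

Var = μ(1−μ)/(α+β+1), which approaches μ(1−μ) as α+β → 0.
So the supremum is μ(1−μ) = 0.798×0.202 = 0.1612.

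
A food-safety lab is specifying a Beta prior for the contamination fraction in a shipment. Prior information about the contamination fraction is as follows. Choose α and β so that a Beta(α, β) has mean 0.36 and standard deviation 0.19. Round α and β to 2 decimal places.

α = 1.94, β = 3.44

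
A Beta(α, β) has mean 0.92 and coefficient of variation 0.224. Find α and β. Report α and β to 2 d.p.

α = 0.67, β = 0.06

σ = CV·μ = 0.224×0.92 = 0.20608, so σ² = 0.042469.
s+1 = μ(1−μ)/σ² = 0.0736/0.042469 = 1.7330, so s = α+β = 0.7330.
α = μs = 0.67, β = (1−μ)s = 0.06.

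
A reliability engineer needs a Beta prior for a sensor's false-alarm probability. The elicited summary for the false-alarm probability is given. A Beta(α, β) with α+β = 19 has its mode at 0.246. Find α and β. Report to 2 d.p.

α = 5.18, β = 13.82

For α,β>1 the mode is (α−1)/(α+β−2), so α = mode·(κ−2)+1 = 0.246×17+1 = 5.18.
And β = (1−mode)·(κ−2)+1 = 0.754×17+1 = 13.82.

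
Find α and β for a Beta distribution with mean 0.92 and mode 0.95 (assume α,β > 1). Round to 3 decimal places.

α = 27.600, β = 2.400

Let s = α+β. Mean gives α = μs = 0.92s; mode gives (α−1)/(s−2) = 0.95.
Substituting: 0.92s − 1 = 0.95(s−2) = 0.95s − 1.90, so -0.03s = -0.90 and s = 30.0000.
Then α = 0.92×30.0000 = 27.600 and β = s−α = 2.400.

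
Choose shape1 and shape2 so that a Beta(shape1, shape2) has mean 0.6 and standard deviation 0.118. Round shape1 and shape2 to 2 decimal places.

shape1 = 9.74, shape2 = 6.49

First σ² = 0.013924. Setting shape1 = μn, shape2 = (1−μ)n with n = shape1+shape2,
μ(1−μ)/(n+1) = 0.013924 ⇒ n+1 = 0.24/0.013924 = 17.2364 ⇒ n = 16.2364.
Hence shape1 = 0.6×16.2364 = 9.74, shape2 = 0.4×16.2364 = 6.49.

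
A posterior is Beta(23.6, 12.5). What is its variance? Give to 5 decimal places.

μ = 23.6/36.1 = 0.653740; Var = μ(1−μ)/(α+β+1) = 0.2263641/37.1 = 0.00610.

0.00610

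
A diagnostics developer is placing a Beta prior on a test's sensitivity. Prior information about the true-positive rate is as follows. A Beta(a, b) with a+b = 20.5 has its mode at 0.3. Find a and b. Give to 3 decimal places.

For a,b>1 the mode is (a−1)/(a+b−2), so a = mode·(κ−2)+1 = 0.3×18.5+1 = 6.550.
And b = (1−mode)·(κ−2)+1 = 0.7×18.5+1 = 13.950.

a = 6.550, b = 13.950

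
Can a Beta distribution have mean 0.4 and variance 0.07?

The Beta variance bound is σ² < μ(1−μ).
Here μ(1−μ) = 0.4×0.6 = 0.24, and 0.07 < 0.24.

Yes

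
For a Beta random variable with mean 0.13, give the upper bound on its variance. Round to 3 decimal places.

0.113

For fixed mean μ the Beta variance is μ(1−μ)/(α+β+1), increasing as α+β decreases.
Its least upper bound (not attained) is μ(1−μ) = 0.13·0.87 = 0.113.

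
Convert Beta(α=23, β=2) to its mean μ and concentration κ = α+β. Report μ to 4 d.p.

μ = 0.9200, κ = 25

κ = α+β = 23+2 = 25; μ = α/κ = 23/25 = 0.9200.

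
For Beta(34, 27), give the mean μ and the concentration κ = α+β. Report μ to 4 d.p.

κ = α+β = 34+27 = 61; μ = α/κ = 34/61 = 0.5574.

μ = 0.5574, κ = 61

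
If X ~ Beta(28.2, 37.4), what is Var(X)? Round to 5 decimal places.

α+β = 65.6 and αβ = 1054.68, so Var = αβ/[(α+β)²(α+β+1)] = 1054.68/286603.776 = 0.00368.

0.00368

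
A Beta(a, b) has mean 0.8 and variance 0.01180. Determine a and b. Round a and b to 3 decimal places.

Let s = a+b. The Beta variance is μ(1−μ)/(s+1).
So s+1 = μ(1−μ)/σ² = (0.8×0.2)/0.01180 = 0.16/0.01180 = 13.5593, giving s = 12.5593.
Then a = μs = 0.8×12.5593 = 10.047 and b = (1−μ)s = 0.2×12.5593 = 2.512.

a = 10.047, b = 2.512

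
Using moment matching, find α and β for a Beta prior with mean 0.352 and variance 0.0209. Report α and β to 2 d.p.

α = 3.49, β = 6.42

Let s = α+β. The Beta variance is μ(1−μ)/(s+1).
So s+1 = μ(1−μ)/σ² = (0.352×0.648)/0.0209 = 0.228096/0.0209 = 10.9137, giving s = 9.9137.
Then α = μs = 0.352×9.9137 = 3.49 and β = (1−μ)s = 0.648×9.9137 = 6.42.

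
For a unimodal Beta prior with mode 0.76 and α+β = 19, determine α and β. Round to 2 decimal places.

Since the density peak of Beta(α,β) is at (α−1)/(α+β−2),
α = 1 + 0.76(19−2) = 13.92 and β = 19 − 13.92 = 5.08.

α = 13.92, β = 5.08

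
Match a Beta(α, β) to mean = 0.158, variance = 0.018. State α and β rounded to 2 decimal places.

α = 1.01, β = 5.38

Write ν = α+β; then α = μν and Var = μ(1−μ)/(ν+1).
ν = μ(1−μ)/Var − 1 = 0.133036/0.018 − 1 = 6.3909.
α = 0.158·6.3909 = 1.01, β = 0.842·6.3909 = 5.38.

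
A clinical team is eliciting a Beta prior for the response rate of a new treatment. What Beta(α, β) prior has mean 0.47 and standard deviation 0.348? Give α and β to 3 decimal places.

α = 0.497, β = 0.560

σ² = 0.348² = 0.121104.
With s = α+β, Var = μ(1−μ)/(s+1), so s+1 = (0.47×0.53)/0.121104 = 2.0569 and s = 1.0569.
α = μs = 0.497, β = (1−μ)s = 0.560.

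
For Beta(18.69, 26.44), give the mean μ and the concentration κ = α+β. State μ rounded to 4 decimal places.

μ = 0.4141, κ = 45.13

κ = α+β = 18.69+26.44 = 45.13; μ = α/κ = 18.69/45.13 = 0.4141.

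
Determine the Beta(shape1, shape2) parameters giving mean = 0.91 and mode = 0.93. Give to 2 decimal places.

shape1 = 39.13, shape2 = 3.87

With s = shape1+shape2: μ = shape1/s and mode = (shape1−1)/(s−2). Eliminating shape1 = μs,
μs − 1 = m(s−2) ⇒ s(μ−m) = 1−2m ⇒ s = -0.86/-0.02 = 43.0000.
So shape1 = μs = 39.13, shape2 = (1−μ)s = 3.87.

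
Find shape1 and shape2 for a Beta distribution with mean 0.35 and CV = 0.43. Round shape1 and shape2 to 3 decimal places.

shape1 = 3.165, shape2 = 5.879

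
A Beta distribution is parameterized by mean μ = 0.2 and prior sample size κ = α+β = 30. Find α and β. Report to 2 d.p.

α = 6.00, β = 24.00

α = μκ = 0.2×30 = 6.00 and β = (1−μ)κ = 0.8×30 = 24.00.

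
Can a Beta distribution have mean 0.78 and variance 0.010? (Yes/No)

Yes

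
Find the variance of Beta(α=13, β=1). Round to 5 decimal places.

μ = 13/14 = 0.928571; Var = μ(1−μ)/(α+β+1) = 0.0663265/15 = 0.00442.

0.00442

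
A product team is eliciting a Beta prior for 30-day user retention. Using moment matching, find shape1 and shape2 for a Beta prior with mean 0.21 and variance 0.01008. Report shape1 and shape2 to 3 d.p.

By moment matching, shape1+shape2 = μ(1−μ)/σ² − 1 = (0.21·0.79)/0.01008 − 1 = 16.4583 − 1 = 15.4583.
Since shape1/(shape1+shape2) = μ, shape1 = 0.21·15.4583 = 3.246 and shape2 = 0.79·15.4583 = 12.212.

shape1 = 3.246, shape2 = 12.212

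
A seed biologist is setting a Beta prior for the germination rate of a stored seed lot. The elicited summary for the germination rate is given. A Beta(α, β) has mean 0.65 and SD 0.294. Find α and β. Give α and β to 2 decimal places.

α = 1.06, β = 0.57

First σ² = 0.086436. Setting α = μn, β = (1−μ)n with n = α+β,
μ(1−μ)/(n+1) = 0.086436 ⇒ n+1 = 0.2275/0.086436 = 2.6320 ⇒ n = 1.6320.
Hence α = 0.65×1.6320 = 1.06, β = 0.35×1.6320 = 0.57.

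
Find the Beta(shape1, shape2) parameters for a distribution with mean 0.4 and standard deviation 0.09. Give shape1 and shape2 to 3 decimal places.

σ² = 0.09² = 0.0081.
With s = shape1+shape2, Var = μ(1−μ)/(s+1), so s+1 = (0.4×0.6)/0.0081 = 29.6296 and s = 28.6296.
shape1 = μs = 11.452, shape2 = (1−μ)s = 17.178.

shape1 = 11.452, shape2 = 17.178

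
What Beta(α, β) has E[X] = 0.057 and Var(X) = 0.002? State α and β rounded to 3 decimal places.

Let s = α+β. The Beta variance is μ(1−μ)/(s+1).
So s+1 = μ(1−μ)/σ² = (0.057×0.943)/0.002 = 0.053751/0.002 = 26.8755, giving s = 25.8755.
Then α = μs = 0.057×25.8755 = 1.475 and β = (1−μ)s = 0.943×25.8755 = 24.401.

α = 1.475, β = 24.401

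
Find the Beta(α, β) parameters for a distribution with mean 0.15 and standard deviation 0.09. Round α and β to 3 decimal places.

σ² = 0.09² = 0.0081.
With s = α+β, Var = μ(1−μ)/(s+1), so s+1 = (0.15×0.85)/0.0081 = 15.7407 and s = 14.7407.
α = μs = 2.211, β = (1−μ)s = 12.530.

α = 2.211, β = 12.530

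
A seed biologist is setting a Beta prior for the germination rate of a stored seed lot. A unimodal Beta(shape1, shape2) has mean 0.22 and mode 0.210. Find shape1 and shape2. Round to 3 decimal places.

shape1 = 12.760, shape2 = 45.240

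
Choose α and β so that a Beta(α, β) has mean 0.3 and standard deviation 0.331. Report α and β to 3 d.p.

α = 0.275, β = 0.642

Variance = 0.331² = 0.109561. The moment-matching identity α+β = μ(1−μ)/Var − 1 gives
α+β = 0.21/0.109561 − 1 = 0.9167, so α = μ·0.9167 = 0.275 and β = (1−μ)·0.9167 = 0.642.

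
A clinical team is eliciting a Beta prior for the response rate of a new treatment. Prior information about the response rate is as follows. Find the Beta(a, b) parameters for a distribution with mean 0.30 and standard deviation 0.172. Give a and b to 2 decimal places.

a = 1.83, b = 4.27

σ² = 0.172² = 0.029584.
With s = a+b, Var = μ(1−μ)/(s+1), so s+1 = (0.30×0.70)/0.029584 = 7.0984 and s = 6.0984.
a = μs = 1.83, b = (1−μ)s = 4.27.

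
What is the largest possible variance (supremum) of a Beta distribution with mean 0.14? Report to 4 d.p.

0.1204

For fixed mean μ the Beta variance is μ(1−μ)/(α+β+1), increasing as α+β decreases.
Its least upper bound (not attained) is μ(1−μ) = 0.14·0.86 = 0.1204.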